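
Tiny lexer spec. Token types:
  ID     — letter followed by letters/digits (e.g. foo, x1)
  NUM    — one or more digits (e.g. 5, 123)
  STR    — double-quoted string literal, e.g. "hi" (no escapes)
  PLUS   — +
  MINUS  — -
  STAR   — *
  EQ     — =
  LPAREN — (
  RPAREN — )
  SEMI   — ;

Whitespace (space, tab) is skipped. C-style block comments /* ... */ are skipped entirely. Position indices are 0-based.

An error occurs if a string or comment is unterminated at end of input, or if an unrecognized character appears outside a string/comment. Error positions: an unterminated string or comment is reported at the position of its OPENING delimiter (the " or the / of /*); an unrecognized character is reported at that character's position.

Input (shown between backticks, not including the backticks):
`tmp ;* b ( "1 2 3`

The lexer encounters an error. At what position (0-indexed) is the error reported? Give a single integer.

Answer: 11

Derivation:
pos=0: emit ID 'tmp' (now at pos=3)
pos=4: emit SEMI ';'
pos=5: emit STAR '*'
pos=7: emit ID 'b' (now at pos=8)
pos=9: emit LPAREN '('
pos=11: enter STRING mode
pos=11: ERROR — unterminated string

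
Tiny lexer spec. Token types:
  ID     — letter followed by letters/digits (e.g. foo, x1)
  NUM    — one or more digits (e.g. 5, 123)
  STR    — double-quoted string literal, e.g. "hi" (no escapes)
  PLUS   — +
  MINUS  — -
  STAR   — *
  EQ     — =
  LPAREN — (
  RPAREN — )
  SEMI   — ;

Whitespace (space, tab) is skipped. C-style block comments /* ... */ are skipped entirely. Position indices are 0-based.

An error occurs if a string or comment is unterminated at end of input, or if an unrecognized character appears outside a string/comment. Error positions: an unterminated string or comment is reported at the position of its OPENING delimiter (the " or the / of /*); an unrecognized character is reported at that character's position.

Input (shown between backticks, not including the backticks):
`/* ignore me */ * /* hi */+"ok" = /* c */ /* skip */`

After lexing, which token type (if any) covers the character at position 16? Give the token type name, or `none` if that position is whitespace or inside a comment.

Answer: STAR

Derivation:
pos=0: enter COMMENT mode (saw '/*')
exit COMMENT mode (now at pos=15)
pos=16: emit STAR '*'
pos=18: enter COMMENT mode (saw '/*')
exit COMMENT mode (now at pos=26)
pos=26: emit PLUS '+'
pos=27: enter STRING mode
pos=27: emit STR "ok" (now at pos=31)
pos=32: emit EQ '='
pos=34: enter COMMENT mode (saw '/*')
exit COMMENT mode (now at pos=41)
pos=42: enter COMMENT mode (saw '/*')
exit COMMENT mode (now at pos=52)
DONE. 4 tokens: [STAR, PLUS, STR, EQ]
Position 16: char is '*' -> STAR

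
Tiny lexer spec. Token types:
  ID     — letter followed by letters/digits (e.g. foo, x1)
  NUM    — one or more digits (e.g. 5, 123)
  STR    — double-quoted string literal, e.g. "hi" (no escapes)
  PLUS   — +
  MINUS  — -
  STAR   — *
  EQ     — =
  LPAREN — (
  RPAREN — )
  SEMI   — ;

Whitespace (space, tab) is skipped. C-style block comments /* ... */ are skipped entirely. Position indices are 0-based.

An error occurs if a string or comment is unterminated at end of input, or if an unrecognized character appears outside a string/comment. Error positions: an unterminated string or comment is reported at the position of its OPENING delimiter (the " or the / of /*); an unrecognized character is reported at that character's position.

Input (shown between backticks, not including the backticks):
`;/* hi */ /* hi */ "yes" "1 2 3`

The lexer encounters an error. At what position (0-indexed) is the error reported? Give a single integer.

Answer: 25

Derivation:
pos=0: emit SEMI ';'
pos=1: enter COMMENT mode (saw '/*')
exit COMMENT mode (now at pos=9)
pos=10: enter COMMENT mode (saw '/*')
exit COMMENT mode (now at pos=18)
pos=19: enter STRING mode
pos=19: emit STR "yes" (now at pos=24)
pos=25: enter STRING mode
pos=25: ERROR — unterminated string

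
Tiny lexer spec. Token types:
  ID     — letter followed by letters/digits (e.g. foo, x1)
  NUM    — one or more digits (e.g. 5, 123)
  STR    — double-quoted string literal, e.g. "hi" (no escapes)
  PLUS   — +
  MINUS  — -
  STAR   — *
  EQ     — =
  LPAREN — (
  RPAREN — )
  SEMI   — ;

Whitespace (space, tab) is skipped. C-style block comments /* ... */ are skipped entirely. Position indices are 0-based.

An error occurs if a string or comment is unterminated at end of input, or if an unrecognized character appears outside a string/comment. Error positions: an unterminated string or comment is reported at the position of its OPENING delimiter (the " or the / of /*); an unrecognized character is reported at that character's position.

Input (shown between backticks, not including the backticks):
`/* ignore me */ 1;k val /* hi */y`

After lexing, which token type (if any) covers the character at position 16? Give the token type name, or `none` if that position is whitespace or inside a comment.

Answer: NUM

Derivation:
pos=0: enter COMMENT mode (saw '/*')
exit COMMENT mode (now at pos=15)
pos=16: emit NUM '1' (now at pos=17)
pos=17: emit SEMI ';'
pos=18: emit ID 'k' (now at pos=19)
pos=20: emit ID 'val' (now at pos=23)
pos=24: enter COMMENT mode (saw '/*')
exit COMMENT mode (now at pos=32)
pos=32: emit ID 'y' (now at pos=33)
DONE. 5 tokens: [NUM, SEMI, ID, ID, ID]
Position 16: char is '1' -> NUM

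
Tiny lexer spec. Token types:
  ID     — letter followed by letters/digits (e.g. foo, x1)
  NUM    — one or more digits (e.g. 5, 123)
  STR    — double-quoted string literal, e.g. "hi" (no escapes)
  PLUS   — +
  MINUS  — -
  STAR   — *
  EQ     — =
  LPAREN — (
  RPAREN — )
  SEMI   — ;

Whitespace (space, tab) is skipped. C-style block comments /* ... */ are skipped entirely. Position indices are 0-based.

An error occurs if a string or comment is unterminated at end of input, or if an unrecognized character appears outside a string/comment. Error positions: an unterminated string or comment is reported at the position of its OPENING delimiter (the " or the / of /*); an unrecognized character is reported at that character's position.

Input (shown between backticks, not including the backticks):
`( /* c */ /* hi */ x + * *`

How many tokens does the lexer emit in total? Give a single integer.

Answer: 5

Derivation:
pos=0: emit LPAREN '('
pos=2: enter COMMENT mode (saw '/*')
exit COMMENT mode (now at pos=9)
pos=10: enter COMMENT mode (saw '/*')
exit COMMENT mode (now at pos=18)
pos=19: emit ID 'x' (now at pos=20)
pos=21: emit PLUS '+'
pos=23: emit STAR '*'
pos=25: emit STAR '*'
DONE. 5 tokens: [LPAREN, ID, PLUS, STAR, STAR]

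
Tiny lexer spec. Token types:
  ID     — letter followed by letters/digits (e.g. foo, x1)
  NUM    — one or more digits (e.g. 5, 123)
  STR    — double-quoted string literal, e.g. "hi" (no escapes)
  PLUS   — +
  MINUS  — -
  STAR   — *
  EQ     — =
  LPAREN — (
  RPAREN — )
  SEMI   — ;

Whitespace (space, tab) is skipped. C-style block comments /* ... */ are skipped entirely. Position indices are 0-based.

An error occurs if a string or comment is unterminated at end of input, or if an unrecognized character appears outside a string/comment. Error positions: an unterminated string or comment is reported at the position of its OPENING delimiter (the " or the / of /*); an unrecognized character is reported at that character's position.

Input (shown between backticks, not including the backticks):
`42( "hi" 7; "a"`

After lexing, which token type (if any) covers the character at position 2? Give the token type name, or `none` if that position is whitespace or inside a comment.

pos=0: emit NUM '42' (now at pos=2)
pos=2: emit LPAREN '('
pos=4: enter STRING mode
pos=4: emit STR "hi" (now at pos=8)
pos=9: emit NUM '7' (now at pos=10)
pos=10: emit SEMI ';'
pos=12: enter STRING mode
pos=12: emit STR "a" (now at pos=15)
DONE. 6 tokens: [NUM, LPAREN, STR, NUM, SEMI, STR]
Position 2: char is '(' -> LPAREN

Answer: LPAREN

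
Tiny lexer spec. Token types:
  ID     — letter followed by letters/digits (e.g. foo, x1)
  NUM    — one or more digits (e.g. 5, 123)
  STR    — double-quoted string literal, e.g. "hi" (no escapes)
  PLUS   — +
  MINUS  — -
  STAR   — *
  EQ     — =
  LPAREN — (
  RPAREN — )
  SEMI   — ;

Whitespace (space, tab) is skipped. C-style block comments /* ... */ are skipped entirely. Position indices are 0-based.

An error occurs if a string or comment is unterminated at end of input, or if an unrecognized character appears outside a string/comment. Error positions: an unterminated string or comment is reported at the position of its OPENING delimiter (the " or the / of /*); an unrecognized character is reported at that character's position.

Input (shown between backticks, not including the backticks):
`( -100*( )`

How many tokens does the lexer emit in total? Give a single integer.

Answer: 6

Derivation:
pos=0: emit LPAREN '('
pos=2: emit MINUS '-'
pos=3: emit NUM '100' (now at pos=6)
pos=6: emit STAR '*'
pos=7: emit LPAREN '('
pos=9: emit RPAREN ')'
DONE. 6 tokens: [LPAREN, MINUS, NUM, STAR, LPAREN, RPAREN]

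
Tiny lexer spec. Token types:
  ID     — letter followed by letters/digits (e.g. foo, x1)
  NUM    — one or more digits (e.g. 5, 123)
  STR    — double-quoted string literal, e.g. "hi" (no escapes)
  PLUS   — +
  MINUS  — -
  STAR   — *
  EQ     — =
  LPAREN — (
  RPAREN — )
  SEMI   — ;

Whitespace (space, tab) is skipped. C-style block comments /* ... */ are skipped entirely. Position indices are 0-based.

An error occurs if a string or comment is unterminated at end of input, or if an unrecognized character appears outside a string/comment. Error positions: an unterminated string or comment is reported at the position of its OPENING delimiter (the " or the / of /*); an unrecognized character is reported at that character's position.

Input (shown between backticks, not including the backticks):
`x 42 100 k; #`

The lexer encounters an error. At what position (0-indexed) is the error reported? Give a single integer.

pos=0: emit ID 'x' (now at pos=1)
pos=2: emit NUM '42' (now at pos=4)
pos=5: emit NUM '100' (now at pos=8)
pos=9: emit ID 'k' (now at pos=10)
pos=10: emit SEMI ';'
pos=12: ERROR — unrecognized char '#'

Answer: 12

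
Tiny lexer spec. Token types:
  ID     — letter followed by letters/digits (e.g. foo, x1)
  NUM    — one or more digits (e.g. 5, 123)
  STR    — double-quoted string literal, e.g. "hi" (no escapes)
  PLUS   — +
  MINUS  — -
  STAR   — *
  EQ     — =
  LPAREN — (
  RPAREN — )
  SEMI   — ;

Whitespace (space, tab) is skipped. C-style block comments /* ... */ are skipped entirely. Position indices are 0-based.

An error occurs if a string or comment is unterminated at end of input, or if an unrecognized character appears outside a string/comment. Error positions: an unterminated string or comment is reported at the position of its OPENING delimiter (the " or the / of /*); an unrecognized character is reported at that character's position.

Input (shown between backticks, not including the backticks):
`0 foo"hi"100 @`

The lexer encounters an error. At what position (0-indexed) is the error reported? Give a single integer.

pos=0: emit NUM '0' (now at pos=1)
pos=2: emit ID 'foo' (now at pos=5)
pos=5: enter STRING mode
pos=5: emit STR "hi" (now at pos=9)
pos=9: emit NUM '100' (now at pos=12)
pos=13: ERROR — unrecognized char '@'

Answer: 13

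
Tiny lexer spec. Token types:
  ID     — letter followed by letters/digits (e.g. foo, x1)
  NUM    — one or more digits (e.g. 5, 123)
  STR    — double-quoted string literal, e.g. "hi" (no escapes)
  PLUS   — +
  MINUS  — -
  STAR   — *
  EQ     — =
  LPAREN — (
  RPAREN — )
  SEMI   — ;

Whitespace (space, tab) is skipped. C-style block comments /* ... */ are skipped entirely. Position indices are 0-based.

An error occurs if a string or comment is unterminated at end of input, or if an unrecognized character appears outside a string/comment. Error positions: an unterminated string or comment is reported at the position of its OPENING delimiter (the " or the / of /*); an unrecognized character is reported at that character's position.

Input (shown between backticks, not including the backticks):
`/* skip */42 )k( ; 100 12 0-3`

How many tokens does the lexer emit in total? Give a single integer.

pos=0: enter COMMENT mode (saw '/*')
exit COMMENT mode (now at pos=10)
pos=10: emit NUM '42' (now at pos=12)
pos=13: emit RPAREN ')'
pos=14: emit ID 'k' (now at pos=15)
pos=15: emit LPAREN '('
pos=17: emit SEMI ';'
pos=19: emit NUM '100' (now at pos=22)
pos=23: emit NUM '12' (now at pos=25)
pos=26: emit NUM '0' (now at pos=27)
pos=27: emit MINUS '-'
pos=28: emit NUM '3' (now at pos=29)
DONE. 10 tokens: [NUM, RPAREN, ID, LPAREN, SEMI, NUM, NUM, NUM, MINUS, NUM]

Answer: 10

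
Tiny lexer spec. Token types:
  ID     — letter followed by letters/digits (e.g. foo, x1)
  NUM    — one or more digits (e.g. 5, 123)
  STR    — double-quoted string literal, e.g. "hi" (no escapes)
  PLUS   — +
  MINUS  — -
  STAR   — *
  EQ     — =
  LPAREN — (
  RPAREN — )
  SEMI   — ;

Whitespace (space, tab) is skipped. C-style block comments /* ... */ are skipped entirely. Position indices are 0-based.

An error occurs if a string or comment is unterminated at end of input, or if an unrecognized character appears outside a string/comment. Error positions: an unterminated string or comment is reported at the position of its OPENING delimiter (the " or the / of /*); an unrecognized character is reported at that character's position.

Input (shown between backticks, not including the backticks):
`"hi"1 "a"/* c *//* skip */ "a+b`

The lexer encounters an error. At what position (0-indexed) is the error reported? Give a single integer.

pos=0: enter STRING mode
pos=0: emit STR "hi" (now at pos=4)
pos=4: emit NUM '1' (now at pos=5)
pos=6: enter STRING mode
pos=6: emit STR "a" (now at pos=9)
pos=9: enter COMMENT mode (saw '/*')
exit COMMENT mode (now at pos=16)
pos=16: enter COMMENT mode (saw '/*')
exit COMMENT mode (now at pos=26)
pos=27: enter STRING mode
pos=27: ERROR — unterminated string

Answer: 27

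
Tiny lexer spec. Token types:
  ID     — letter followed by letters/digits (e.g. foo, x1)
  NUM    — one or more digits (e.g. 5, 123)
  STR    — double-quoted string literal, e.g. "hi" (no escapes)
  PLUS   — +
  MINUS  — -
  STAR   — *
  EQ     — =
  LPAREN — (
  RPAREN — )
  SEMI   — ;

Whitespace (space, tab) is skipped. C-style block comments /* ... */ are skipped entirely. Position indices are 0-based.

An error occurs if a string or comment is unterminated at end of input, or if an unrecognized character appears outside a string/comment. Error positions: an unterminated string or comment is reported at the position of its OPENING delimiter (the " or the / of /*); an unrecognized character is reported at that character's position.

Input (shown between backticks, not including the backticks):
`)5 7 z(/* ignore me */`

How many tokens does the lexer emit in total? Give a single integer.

pos=0: emit RPAREN ')'
pos=1: emit NUM '5' (now at pos=2)
pos=3: emit NUM '7' (now at pos=4)
pos=5: emit ID 'z' (now at pos=6)
pos=6: emit LPAREN '('
pos=7: enter COMMENT mode (saw '/*')
exit COMMENT mode (now at pos=22)
DONE. 5 tokens: [RPAREN, NUM, NUM, ID, LPAREN]

Answer: 5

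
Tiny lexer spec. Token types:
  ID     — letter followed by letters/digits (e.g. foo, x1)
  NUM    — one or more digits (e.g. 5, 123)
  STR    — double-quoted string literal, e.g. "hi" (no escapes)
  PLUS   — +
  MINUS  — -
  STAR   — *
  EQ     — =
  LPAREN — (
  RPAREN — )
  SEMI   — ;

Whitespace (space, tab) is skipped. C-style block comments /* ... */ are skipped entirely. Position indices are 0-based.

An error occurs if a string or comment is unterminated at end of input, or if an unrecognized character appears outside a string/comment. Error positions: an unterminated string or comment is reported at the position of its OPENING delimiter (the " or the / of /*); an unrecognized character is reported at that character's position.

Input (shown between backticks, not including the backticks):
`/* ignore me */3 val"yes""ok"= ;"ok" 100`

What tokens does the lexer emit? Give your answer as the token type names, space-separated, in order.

pos=0: enter COMMENT mode (saw '/*')
exit COMMENT mode (now at pos=15)
pos=15: emit NUM '3' (now at pos=16)
pos=17: emit ID 'val' (now at pos=20)
pos=20: enter STRING mode
pos=20: emit STR "yes" (now at pos=25)
pos=25: enter STRING mode
pos=25: emit STR "ok" (now at pos=29)
pos=29: emit EQ '='
pos=31: emit SEMI ';'
pos=32: enter STRING mode
pos=32: emit STR "ok" (now at pos=36)
pos=37: emit NUM '100' (now at pos=40)
DONE. 8 tokens: [NUM, ID, STR, STR, EQ, SEMI, STR, NUM]

Answer: NUM ID STR STR EQ SEMI STR NUM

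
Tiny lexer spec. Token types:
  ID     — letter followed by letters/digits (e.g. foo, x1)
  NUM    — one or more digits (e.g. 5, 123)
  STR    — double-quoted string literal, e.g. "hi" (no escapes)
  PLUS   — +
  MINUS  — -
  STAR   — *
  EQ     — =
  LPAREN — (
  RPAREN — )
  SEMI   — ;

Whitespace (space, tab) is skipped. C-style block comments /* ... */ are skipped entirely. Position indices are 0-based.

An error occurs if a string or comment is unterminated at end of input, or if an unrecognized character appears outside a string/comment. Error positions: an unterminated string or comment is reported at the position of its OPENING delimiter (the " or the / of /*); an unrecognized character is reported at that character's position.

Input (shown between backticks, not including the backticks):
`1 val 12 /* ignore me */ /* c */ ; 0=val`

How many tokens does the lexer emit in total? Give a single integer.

Answer: 7

Derivation:
pos=0: emit NUM '1' (now at pos=1)
pos=2: emit ID 'val' (now at pos=5)
pos=6: emit NUM '12' (now at pos=8)
pos=9: enter COMMENT mode (saw '/*')
exit COMMENT mode (now at pos=24)
pos=25: enter COMMENT mode (saw '/*')
exit COMMENT mode (now at pos=32)
pos=33: emit SEMI ';'
pos=35: emit NUM '0' (now at pos=36)
pos=36: emit EQ '='
pos=37: emit ID 'val' (now at pos=40)
DONE. 7 tokens: [NUM, ID, NUM, SEMI, NUM, EQ, ID]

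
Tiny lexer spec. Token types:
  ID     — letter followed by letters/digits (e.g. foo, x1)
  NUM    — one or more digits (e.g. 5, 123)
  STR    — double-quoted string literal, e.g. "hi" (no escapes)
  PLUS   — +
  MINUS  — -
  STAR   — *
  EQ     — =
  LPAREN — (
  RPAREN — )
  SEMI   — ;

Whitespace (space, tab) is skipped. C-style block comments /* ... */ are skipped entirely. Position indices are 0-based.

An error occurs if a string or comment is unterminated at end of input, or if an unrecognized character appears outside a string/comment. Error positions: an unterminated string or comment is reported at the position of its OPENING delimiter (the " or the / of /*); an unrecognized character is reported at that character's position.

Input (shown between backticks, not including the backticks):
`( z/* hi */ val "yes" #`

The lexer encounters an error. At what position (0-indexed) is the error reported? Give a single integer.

Answer: 22

Derivation:
pos=0: emit LPAREN '('
pos=2: emit ID 'z' (now at pos=3)
pos=3: enter COMMENT mode (saw '/*')
exit COMMENT mode (now at pos=11)
pos=12: emit ID 'val' (now at pos=15)
pos=16: enter STRING mode
pos=16: emit STR "yes" (now at pos=21)
pos=22: ERROR — unrecognized char '#'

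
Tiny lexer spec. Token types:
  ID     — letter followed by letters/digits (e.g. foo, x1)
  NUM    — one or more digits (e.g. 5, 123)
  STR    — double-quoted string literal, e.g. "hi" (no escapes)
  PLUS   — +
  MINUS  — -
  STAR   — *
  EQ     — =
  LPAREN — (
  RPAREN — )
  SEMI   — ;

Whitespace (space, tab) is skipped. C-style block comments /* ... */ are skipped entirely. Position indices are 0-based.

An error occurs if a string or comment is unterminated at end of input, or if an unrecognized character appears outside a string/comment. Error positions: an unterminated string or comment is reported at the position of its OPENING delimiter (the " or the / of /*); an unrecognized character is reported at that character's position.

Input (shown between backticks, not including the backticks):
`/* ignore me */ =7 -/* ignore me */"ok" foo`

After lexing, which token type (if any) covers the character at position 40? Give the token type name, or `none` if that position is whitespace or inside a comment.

pos=0: enter COMMENT mode (saw '/*')
exit COMMENT mode (now at pos=15)
pos=16: emit EQ '='
pos=17: emit NUM '7' (now at pos=18)
pos=19: emit MINUS '-'
pos=20: enter COMMENT mode (saw '/*')
exit COMMENT mode (now at pos=35)
pos=35: enter STRING mode
pos=35: emit STR "ok" (now at pos=39)
pos=40: emit ID 'foo' (now at pos=43)
DONE. 5 tokens: [EQ, NUM, MINUS, STR, ID]
Position 40: char is 'f' -> ID

Answer: ID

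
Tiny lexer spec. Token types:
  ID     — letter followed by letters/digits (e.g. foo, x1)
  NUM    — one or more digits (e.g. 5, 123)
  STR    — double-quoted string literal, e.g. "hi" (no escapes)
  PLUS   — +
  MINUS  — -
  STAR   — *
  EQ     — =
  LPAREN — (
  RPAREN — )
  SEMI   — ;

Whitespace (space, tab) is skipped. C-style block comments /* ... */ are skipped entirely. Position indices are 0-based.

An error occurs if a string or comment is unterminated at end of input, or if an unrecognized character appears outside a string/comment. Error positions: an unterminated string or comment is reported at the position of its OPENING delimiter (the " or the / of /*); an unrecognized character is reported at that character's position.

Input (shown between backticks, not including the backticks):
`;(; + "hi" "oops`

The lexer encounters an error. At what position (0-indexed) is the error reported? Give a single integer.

Answer: 11

Derivation:
pos=0: emit SEMI ';'
pos=1: emit LPAREN '('
pos=2: emit SEMI ';'
pos=4: emit PLUS '+'
pos=6: enter STRING mode
pos=6: emit STR "hi" (now at pos=10)
pos=11: enter STRING mode
pos=11: ERROR — unterminated string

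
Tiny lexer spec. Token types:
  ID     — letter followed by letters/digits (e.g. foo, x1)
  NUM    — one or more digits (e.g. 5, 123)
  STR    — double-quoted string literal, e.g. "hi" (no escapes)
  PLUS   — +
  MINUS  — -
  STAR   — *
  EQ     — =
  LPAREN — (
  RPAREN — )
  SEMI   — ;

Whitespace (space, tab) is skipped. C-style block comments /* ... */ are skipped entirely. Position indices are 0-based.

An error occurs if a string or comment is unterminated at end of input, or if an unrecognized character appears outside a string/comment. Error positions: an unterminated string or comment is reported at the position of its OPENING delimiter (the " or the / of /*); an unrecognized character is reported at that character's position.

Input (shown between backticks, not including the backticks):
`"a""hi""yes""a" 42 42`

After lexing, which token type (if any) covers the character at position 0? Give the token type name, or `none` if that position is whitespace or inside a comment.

Answer: STR

Derivation:
pos=0: enter STRING mode
pos=0: emit STR "a" (now at pos=3)
pos=3: enter STRING mode
pos=3: emit STR "hi" (now at pos=7)
pos=7: enter STRING mode
pos=7: emit STR "yes" (now at pos=12)
pos=12: enter STRING mode
pos=12: emit STR "a" (now at pos=15)
pos=16: emit NUM '42' (now at pos=18)
pos=19: emit NUM '42' (now at pos=21)
DONE. 6 tokens: [STR, STR, STR, STR, NUM, NUM]
Position 0: char is '"' -> STR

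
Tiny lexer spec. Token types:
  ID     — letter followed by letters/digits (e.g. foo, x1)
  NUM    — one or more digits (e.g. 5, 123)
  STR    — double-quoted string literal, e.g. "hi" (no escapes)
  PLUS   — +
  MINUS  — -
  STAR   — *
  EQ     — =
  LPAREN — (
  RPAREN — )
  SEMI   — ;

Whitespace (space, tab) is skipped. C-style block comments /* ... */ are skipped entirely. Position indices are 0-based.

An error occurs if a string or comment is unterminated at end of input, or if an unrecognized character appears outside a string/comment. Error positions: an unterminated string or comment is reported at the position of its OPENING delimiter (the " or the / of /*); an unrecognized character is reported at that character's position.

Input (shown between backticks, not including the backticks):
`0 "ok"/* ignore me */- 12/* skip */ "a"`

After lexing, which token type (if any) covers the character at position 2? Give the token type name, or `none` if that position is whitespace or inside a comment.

Answer: STR

Derivation:
pos=0: emit NUM '0' (now at pos=1)
pos=2: enter STRING mode
pos=2: emit STR "ok" (now at pos=6)
pos=6: enter COMMENT mode (saw '/*')
exit COMMENT mode (now at pos=21)
pos=21: emit MINUS '-'
pos=23: emit NUM '12' (now at pos=25)
pos=25: enter COMMENT mode (saw '/*')
exit COMMENT mode (now at pos=35)
pos=36: enter STRING mode
pos=36: emit STR "a" (now at pos=39)
DONE. 5 tokens: [NUM, STR, MINUS, NUM, STR]
Position 2: char is '"' -> STR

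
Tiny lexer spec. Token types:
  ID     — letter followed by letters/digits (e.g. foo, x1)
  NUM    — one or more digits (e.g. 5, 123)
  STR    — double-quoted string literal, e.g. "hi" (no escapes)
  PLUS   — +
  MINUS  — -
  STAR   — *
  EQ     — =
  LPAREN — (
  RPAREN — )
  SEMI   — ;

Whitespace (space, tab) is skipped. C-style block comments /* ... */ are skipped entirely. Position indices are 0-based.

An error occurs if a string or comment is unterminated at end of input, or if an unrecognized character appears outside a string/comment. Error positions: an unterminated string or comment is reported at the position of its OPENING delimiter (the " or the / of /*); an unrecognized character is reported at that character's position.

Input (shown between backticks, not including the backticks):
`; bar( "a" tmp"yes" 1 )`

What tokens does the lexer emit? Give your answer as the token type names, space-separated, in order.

pos=0: emit SEMI ';'
pos=2: emit ID 'bar' (now at pos=5)
pos=5: emit LPAREN '('
pos=7: enter STRING mode
pos=7: emit STR "a" (now at pos=10)
pos=11: emit ID 'tmp' (now at pos=14)
pos=14: enter STRING mode
pos=14: emit STR "yes" (now at pos=19)
pos=20: emit NUM '1' (now at pos=21)
pos=22: emit RPAREN ')'
DONE. 8 tokens: [SEMI, ID, LPAREN, STR, ID, STR, NUM, RPAREN]

Answer: SEMI ID LPAREN STR ID STR NUM RPAREN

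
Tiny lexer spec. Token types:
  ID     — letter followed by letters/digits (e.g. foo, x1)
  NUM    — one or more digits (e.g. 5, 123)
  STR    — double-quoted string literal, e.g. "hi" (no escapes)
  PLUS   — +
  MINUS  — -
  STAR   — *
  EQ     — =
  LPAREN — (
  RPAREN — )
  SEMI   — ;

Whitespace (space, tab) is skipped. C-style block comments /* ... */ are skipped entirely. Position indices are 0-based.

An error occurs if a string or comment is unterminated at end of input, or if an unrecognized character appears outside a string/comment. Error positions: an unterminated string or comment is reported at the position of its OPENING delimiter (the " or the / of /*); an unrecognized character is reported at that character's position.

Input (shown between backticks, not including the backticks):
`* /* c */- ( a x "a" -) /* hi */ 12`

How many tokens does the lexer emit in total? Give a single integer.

pos=0: emit STAR '*'
pos=2: enter COMMENT mode (saw '/*')
exit COMMENT mode (now at pos=9)
pos=9: emit MINUS '-'
pos=11: emit LPAREN '('
pos=13: emit ID 'a' (now at pos=14)
pos=15: emit ID 'x' (now at pos=16)
pos=17: enter STRING mode
pos=17: emit STR "a" (now at pos=20)
pos=21: emit MINUS '-'
pos=22: emit RPAREN ')'
pos=24: enter COMMENT mode (saw '/*')
exit COMMENT mode (now at pos=32)
pos=33: emit NUM '12' (now at pos=35)
DONE. 9 tokens: [STAR, MINUS, LPAREN, ID, ID, STR, MINUS, RPAREN, NUM]

Answer: 9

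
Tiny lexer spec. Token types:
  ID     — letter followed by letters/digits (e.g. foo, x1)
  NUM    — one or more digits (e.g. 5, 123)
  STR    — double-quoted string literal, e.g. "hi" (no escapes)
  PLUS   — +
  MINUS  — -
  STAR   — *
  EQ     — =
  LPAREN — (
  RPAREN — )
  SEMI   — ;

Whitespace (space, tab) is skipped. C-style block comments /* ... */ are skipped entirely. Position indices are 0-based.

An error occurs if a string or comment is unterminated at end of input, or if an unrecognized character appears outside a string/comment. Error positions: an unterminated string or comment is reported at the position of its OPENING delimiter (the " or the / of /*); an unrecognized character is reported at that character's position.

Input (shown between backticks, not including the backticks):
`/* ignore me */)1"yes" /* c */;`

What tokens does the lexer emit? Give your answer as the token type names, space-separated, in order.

Answer: RPAREN NUM STR SEMI

Derivation:
pos=0: enter COMMENT mode (saw '/*')
exit COMMENT mode (now at pos=15)
pos=15: emit RPAREN ')'
pos=16: emit NUM '1' (now at pos=17)
pos=17: enter STRING mode
pos=17: emit STR "yes" (now at pos=22)
pos=23: enter COMMENT mode (saw '/*')
exit COMMENT mode (now at pos=30)
pos=30: emit SEMI ';'
DONE. 4 tokens: [RPAREN, NUM, STR, SEMI]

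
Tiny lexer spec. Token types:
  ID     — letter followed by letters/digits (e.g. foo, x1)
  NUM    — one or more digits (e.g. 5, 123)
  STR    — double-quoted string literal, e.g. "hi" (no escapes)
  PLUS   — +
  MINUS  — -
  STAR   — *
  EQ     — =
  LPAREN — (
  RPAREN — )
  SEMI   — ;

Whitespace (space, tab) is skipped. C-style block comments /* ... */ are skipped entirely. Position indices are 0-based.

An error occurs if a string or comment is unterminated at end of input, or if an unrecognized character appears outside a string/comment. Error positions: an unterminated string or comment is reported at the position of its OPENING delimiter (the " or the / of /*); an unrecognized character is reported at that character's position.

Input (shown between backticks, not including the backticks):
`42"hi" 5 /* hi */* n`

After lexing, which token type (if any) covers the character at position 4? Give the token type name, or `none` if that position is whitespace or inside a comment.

pos=0: emit NUM '42' (now at pos=2)
pos=2: enter STRING mode
pos=2: emit STR "hi" (now at pos=6)
pos=7: emit NUM '5' (now at pos=8)
pos=9: enter COMMENT mode (saw '/*')
exit COMMENT mode (now at pos=17)
pos=17: emit STAR '*'
pos=19: emit ID 'n' (now at pos=20)
DONE. 5 tokens: [NUM, STR, NUM, STAR, ID]
Position 4: char is 'i' -> STR

Answer: STR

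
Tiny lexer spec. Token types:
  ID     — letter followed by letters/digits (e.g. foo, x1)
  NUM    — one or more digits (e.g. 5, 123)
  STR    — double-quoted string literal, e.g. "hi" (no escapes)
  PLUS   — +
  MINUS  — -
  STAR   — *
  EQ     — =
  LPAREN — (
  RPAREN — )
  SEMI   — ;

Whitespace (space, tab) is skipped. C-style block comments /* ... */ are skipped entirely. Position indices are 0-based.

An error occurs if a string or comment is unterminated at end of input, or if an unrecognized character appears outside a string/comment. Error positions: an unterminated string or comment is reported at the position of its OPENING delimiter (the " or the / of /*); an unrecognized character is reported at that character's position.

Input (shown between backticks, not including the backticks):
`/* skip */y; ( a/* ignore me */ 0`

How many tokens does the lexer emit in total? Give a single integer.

Answer: 5

Derivation:
pos=0: enter COMMENT mode (saw '/*')
exit COMMENT mode (now at pos=10)
pos=10: emit ID 'y' (now at pos=11)
pos=11: emit SEMI ';'
pos=13: emit LPAREN '('
pos=15: emit ID 'a' (now at pos=16)
pos=16: enter COMMENT mode (saw '/*')
exit COMMENT mode (now at pos=31)
pos=32: emit NUM '0' (now at pos=33)
DONE. 5 tokens: [ID, SEMI, LPAREN, ID, NUM]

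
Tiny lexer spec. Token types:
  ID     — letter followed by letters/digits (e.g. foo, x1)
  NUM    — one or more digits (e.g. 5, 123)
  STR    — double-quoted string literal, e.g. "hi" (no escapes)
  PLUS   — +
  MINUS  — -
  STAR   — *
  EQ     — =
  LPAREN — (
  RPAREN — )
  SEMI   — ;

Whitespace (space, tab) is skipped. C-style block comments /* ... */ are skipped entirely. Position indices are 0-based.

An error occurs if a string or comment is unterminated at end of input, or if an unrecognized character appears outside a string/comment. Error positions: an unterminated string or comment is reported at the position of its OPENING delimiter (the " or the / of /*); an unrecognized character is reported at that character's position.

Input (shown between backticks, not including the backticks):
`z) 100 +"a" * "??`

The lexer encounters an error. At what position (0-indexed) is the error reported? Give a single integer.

Answer: 14

Derivation:
pos=0: emit ID 'z' (now at pos=1)
pos=1: emit RPAREN ')'
pos=3: emit NUM '100' (now at pos=6)
pos=7: emit PLUS '+'
pos=8: enter STRING mode
pos=8: emit STR "a" (now at pos=11)
pos=12: emit STAR '*'
pos=14: enter STRING mode
pos=14: ERROR — unterminated string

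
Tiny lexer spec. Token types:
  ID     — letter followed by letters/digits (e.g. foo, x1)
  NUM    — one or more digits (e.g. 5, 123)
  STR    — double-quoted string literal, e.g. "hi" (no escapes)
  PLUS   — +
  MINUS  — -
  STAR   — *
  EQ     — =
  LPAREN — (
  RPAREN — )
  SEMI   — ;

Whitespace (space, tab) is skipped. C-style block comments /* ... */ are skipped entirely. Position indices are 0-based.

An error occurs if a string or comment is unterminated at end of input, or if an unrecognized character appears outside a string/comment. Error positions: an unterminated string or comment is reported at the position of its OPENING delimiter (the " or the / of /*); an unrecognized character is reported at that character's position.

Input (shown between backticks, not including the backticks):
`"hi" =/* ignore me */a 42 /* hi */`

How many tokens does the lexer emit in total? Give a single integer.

Answer: 4

Derivation:
pos=0: enter STRING mode
pos=0: emit STR "hi" (now at pos=4)
pos=5: emit EQ '='
pos=6: enter COMMENT mode (saw '/*')
exit COMMENT mode (now at pos=21)
pos=21: emit ID 'a' (now at pos=22)
pos=23: emit NUM '42' (now at pos=25)
pos=26: enter COMMENT mode (saw '/*')
exit COMMENT mode (now at pos=34)
DONE. 4 tokens: [STR, EQ, ID, NUM]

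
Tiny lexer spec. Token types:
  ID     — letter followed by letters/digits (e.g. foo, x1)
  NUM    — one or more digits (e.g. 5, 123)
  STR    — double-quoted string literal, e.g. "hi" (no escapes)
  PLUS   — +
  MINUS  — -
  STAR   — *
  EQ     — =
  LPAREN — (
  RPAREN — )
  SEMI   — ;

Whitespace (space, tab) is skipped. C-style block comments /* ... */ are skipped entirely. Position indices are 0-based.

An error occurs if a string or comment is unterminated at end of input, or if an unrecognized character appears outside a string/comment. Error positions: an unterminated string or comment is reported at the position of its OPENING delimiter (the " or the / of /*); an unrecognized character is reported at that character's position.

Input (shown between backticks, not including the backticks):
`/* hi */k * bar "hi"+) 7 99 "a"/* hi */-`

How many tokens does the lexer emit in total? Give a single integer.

Answer: 10

Derivation:
pos=0: enter COMMENT mode (saw '/*')
exit COMMENT mode (now at pos=8)
pos=8: emit ID 'k' (now at pos=9)
pos=10: emit STAR '*'
pos=12: emit ID 'bar' (now at pos=15)
pos=16: enter STRING mode
pos=16: emit STR "hi" (now at pos=20)
pos=20: emit PLUS '+'
pos=21: emit RPAREN ')'
pos=23: emit NUM '7' (now at pos=24)
pos=25: emit NUM '99' (now at pos=27)
pos=28: enter STRING mode
pos=28: emit STR "a" (now at pos=31)
pos=31: enter COMMENT mode (saw '/*')
exit COMMENT mode (now at pos=39)
pos=39: emit MINUS '-'
DONE. 10 tokens: [ID, STAR, ID, STR, PLUS, RPAREN, NUM, NUM, STR, MINUS]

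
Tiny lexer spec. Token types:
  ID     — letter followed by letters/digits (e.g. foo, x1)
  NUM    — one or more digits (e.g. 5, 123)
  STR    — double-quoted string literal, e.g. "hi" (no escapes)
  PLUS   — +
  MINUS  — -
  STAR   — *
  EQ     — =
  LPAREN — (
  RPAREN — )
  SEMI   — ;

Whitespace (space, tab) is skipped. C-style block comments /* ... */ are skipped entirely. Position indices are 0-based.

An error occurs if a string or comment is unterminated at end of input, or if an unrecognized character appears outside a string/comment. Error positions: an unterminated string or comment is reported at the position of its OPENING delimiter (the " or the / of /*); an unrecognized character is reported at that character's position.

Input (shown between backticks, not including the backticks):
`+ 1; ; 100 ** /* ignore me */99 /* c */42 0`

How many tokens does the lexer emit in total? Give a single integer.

pos=0: emit PLUS '+'
pos=2: emit NUM '1' (now at pos=3)
pos=3: emit SEMI ';'
pos=5: emit SEMI ';'
pos=7: emit NUM '100' (now at pos=10)
pos=11: emit STAR '*'
pos=12: emit STAR '*'
pos=14: enter COMMENT mode (saw '/*')
exit COMMENT mode (now at pos=29)
pos=29: emit NUM '99' (now at pos=31)
pos=32: enter COMMENT mode (saw '/*')
exit COMMENT mode (now at pos=39)
pos=39: emit NUM '42' (now at pos=41)
pos=42: emit NUM '0' (now at pos=43)
DONE. 10 tokens: [PLUS, NUM, SEMI, SEMI, NUM, STAR, STAR, NUM, NUM, NUM]

Answer: 10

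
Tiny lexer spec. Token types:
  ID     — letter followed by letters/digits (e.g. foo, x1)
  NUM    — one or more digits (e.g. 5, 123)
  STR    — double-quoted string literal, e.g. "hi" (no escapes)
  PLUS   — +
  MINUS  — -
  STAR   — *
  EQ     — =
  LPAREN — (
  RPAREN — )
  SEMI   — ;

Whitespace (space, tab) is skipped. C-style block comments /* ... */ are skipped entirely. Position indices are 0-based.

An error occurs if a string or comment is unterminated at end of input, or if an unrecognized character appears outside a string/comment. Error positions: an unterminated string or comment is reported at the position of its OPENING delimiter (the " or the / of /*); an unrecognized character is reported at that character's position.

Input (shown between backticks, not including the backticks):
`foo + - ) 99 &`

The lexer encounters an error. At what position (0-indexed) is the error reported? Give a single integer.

Answer: 13

Derivation:
pos=0: emit ID 'foo' (now at pos=3)
pos=4: emit PLUS '+'
pos=6: emit MINUS '-'
pos=8: emit RPAREN ')'
pos=10: emit NUM '99' (now at pos=12)
pos=13: ERROR — unrecognized char '&'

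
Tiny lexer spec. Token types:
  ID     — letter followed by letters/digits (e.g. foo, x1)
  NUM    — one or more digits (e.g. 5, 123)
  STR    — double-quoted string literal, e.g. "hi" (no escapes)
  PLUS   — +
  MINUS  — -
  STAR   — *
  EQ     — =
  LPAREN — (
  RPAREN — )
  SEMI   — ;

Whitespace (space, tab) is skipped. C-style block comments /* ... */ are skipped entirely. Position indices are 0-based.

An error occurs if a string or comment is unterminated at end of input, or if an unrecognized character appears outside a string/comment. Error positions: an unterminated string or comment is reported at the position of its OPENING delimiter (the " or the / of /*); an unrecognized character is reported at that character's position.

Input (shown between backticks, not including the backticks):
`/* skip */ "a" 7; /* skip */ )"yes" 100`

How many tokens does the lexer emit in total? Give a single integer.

Answer: 6

Derivation:
pos=0: enter COMMENT mode (saw '/*')
exit COMMENT mode (now at pos=10)
pos=11: enter STRING mode
pos=11: emit STR "a" (now at pos=14)
pos=15: emit NUM '7' (now at pos=16)
pos=16: emit SEMI ';'
pos=18: enter COMMENT mode (saw '/*')
exit COMMENT mode (now at pos=28)
pos=29: emit RPAREN ')'
pos=30: enter STRING mode
pos=30: emit STR "yes" (now at pos=35)
pos=36: emit NUM '100' (now at pos=39)
DONE. 6 tokens: [STR, NUM, SEMI, RPAREN, STR, NUM]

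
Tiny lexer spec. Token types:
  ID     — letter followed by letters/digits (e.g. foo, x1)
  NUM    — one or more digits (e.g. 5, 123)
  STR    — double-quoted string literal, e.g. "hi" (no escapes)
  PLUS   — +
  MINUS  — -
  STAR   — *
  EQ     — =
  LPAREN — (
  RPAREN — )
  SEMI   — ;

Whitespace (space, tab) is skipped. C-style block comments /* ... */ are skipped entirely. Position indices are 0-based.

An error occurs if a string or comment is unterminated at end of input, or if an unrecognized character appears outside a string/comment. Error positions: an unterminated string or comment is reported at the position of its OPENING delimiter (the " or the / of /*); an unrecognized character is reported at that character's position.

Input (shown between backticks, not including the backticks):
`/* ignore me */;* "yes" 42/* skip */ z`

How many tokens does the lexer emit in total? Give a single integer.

pos=0: enter COMMENT mode (saw '/*')
exit COMMENT mode (now at pos=15)
pos=15: emit SEMI ';'
pos=16: emit STAR '*'
pos=18: enter STRING mode
pos=18: emit STR "yes" (now at pos=23)
pos=24: emit NUM '42' (now at pos=26)
pos=26: enter COMMENT mode (saw '/*')
exit COMMENT mode (now at pos=36)
pos=37: emit ID 'z' (now at pos=38)
DONE. 5 tokens: [SEMI, STAR, STR, NUM, ID]

Answer: 5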